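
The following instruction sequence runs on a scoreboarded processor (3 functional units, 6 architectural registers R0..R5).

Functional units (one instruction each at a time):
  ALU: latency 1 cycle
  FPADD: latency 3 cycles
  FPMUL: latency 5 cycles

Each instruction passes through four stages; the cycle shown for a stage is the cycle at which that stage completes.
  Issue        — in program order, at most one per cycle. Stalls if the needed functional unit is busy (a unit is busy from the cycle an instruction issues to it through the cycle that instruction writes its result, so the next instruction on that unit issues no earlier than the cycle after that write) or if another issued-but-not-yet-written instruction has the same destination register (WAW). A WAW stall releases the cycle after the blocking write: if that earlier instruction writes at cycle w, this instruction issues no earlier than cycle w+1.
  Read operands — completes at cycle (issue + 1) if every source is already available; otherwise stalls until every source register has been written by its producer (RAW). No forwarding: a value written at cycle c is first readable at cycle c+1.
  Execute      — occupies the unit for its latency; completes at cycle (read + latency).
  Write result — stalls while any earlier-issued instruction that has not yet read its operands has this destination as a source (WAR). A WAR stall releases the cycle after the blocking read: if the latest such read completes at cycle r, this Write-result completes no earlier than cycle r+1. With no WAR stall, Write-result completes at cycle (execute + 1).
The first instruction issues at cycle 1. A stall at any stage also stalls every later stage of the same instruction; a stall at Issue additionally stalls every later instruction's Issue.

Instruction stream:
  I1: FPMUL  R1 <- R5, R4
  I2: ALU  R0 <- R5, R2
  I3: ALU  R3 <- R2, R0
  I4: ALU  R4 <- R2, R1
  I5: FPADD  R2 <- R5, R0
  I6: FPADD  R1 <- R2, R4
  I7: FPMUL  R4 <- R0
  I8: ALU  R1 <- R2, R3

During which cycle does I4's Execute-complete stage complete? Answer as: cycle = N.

cycle = 12

[1] I1→FPMUL
[2] I1 RO; I2→ALU
[3] I2 RO
[4] I2 EX
[5] I2 WR R0
[6] I3→ALU
[7] I1 EX; I3 RO
[8] I1 WR R1; I3 EX
[9] I3 WR R3
[10] I4→ALU
[11] I4 RO; I5→FPADD
[12] I4 EX; I5 RO
[13] I4 WR R4
[15] I5 EX
[16] I5 WR R2
[17] I6→FPADD
[18] I6 RO; I7→FPMUL
[19] I7 RO
[21] I6 EX
[22] I6 WR R1
[23] I8→ALU
[24] I7 EX; I8 RO
[25] I7 WR R4; I8 EX
[26] I8 WR R1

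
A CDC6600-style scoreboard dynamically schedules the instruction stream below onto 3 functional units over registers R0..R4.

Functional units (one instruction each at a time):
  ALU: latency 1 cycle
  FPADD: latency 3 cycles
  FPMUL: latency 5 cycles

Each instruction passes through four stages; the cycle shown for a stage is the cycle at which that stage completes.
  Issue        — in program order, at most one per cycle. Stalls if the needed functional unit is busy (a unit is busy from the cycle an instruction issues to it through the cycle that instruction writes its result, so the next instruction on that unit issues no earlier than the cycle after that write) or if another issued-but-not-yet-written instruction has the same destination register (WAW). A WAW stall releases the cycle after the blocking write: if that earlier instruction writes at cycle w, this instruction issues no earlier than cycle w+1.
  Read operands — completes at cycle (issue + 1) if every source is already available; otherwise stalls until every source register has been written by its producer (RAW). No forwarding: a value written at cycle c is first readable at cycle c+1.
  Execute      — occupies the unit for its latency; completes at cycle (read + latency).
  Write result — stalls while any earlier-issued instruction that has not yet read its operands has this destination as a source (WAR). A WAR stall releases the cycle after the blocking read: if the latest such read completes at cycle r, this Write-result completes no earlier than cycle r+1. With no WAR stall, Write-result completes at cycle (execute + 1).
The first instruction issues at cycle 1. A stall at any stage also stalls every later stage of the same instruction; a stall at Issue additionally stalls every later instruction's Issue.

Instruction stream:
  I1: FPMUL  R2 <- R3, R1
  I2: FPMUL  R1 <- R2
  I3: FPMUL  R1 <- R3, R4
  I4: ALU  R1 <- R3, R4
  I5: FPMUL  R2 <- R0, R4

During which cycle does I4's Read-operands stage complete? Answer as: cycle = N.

cycle = 26

[1] I1 issues→FPMUL
[2] I1 reads
[7] I1 exec-done
[8] I1 writes R2
[9] I2 issues→FPMUL
[10] I2 reads
[15] I2 exec-done
[16] I2 writes R1
[17] I3 issues→FPMUL
[18] I3 reads
[23] I3 exec-done
[24] I3 writes R1
[25] I4 issues→ALU
[26] I4 reads | I5 issues→FPMUL
[27] I4 exec-done | I5 reads
[28] I4 writes R1
[32] I5 exec-done
[33] I5 writes R2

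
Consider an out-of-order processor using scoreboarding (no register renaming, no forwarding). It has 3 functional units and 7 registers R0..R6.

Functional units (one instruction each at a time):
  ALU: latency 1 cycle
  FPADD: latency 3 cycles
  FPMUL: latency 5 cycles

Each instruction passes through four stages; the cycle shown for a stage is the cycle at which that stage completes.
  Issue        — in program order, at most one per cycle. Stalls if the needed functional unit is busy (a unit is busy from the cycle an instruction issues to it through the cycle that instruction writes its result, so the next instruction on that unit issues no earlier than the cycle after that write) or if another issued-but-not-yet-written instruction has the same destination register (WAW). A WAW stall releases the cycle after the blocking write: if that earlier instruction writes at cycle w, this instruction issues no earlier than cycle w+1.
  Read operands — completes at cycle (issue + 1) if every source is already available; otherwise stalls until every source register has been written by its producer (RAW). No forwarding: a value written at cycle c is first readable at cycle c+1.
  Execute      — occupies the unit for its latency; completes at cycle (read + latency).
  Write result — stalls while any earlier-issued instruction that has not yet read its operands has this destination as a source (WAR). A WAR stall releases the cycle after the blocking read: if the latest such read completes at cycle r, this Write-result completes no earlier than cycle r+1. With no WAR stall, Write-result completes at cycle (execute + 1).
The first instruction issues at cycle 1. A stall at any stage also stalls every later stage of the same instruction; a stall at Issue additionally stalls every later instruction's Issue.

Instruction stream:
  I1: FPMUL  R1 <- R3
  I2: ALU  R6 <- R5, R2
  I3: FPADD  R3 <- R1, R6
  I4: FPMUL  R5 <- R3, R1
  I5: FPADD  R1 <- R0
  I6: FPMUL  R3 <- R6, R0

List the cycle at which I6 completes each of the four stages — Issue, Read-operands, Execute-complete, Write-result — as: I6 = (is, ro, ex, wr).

I6 = (21, 22, 27, 28)

t=1  I1 dispatched to FPMUL
t=2  I1 operands ready | I2 dispatched to ALU
t=3  I2 operands ready | I3 dispatched to FPADD
t=4  I2 complete
t=5  R6←I2
t=7  I1 complete
t=8  R1←I1
t=9  I3 operands ready | I4 dispatched to FPMUL
t=12  I3 complete
t=13  R3←I3
t=14  I4 operands ready | I5 dispatched to FPADD
t=15  I5 operands ready
t=18  I5 complete
t=19  I4 complete | R1←I5
t=20  R5←I4
t=21  I6 dispatched to FPMUL
t=22  I6 operands ready
t=27  I6 complete
t=28  R3←I6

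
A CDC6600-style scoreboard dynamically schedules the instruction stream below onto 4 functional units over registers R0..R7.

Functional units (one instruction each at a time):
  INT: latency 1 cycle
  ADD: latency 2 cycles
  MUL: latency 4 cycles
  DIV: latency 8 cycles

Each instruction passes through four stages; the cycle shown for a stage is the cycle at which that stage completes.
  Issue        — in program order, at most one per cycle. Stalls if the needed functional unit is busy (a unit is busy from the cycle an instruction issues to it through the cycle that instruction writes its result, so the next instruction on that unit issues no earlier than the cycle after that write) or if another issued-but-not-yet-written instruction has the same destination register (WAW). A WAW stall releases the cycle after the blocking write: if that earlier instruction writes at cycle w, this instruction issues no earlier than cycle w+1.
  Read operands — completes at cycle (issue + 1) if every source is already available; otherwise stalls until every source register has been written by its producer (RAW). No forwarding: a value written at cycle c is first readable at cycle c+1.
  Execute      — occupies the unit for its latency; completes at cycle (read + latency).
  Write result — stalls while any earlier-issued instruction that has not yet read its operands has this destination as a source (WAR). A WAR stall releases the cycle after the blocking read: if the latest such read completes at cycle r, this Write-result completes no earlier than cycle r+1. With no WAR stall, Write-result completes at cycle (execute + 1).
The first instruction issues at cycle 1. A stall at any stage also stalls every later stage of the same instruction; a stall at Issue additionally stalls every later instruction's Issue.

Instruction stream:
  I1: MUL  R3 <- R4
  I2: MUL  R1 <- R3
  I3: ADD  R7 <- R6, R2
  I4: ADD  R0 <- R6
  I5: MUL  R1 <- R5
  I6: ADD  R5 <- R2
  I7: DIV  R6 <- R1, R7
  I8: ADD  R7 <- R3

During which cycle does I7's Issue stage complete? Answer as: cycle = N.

cycle = 20

cycle 1: I1 dispatched to MUL
cycle 2: I1 operands ready
cycle 6: I1 complete
cycle 7: R3←I1
cycle 8: I2 dispatched to MUL
cycle 9: I2 operands ready · I3 dispatched to ADD
cycle 10: I3 operands ready
cycle 12: I3 complete
cycle 13: I2 complete · R7←I3
cycle 14: R1←I2 · I4 dispatched to ADD
cycle 15: I4 operands ready · I5 dispatched to MUL
cycle 16: I5 operands ready
cycle 17: I4 complete
cycle 18: R0←I4
cycle 19: I6 dispatched to ADD
cycle 20: I5 complete · I6 operands ready · I7 dispatched to DIV
cycle 21: R1←I5
cycle 22: I6 complete · I7 operands ready
cycle 23: R5←I6
cycle 24: I8 dispatched to ADD
cycle 25: I8 operands ready
cycle 27: I8 complete
cycle 28: R7←I8
cycle 30: I7 complete
cycle 31: R6←I7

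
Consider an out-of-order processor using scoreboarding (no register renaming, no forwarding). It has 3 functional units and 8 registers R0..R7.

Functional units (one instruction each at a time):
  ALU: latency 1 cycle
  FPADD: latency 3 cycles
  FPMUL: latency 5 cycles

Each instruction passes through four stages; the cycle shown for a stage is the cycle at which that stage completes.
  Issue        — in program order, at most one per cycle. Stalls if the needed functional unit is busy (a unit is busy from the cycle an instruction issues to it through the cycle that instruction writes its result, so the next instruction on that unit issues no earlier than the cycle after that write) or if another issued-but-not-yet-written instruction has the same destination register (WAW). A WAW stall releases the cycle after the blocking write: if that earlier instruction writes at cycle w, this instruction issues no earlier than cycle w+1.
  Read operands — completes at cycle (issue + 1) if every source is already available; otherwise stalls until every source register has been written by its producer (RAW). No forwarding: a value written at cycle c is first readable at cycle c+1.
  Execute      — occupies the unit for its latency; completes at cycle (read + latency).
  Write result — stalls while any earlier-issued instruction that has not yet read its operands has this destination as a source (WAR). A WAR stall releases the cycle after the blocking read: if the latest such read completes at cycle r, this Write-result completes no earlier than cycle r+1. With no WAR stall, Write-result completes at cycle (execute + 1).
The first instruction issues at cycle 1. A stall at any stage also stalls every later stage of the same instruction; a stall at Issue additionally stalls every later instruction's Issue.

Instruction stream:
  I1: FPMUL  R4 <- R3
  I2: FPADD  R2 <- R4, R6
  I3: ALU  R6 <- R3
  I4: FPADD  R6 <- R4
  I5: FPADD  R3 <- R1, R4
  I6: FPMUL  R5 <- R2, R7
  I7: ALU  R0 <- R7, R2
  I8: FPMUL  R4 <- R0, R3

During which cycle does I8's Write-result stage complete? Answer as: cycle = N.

[I1] 1/2/7/8
[I2] 2/9/12/13  (RAW R4: wait I1 write@8)
[I3] 3/4/5/10  (WAR R6: wait I2 read@9)
[I4] 14/15/18/19  (struct: FPADD busy until I2 writes@13)
[I5] 20/21/24/25  (struct: FPADD busy until I4 writes@19)
[I6] 21/22/27/28
[I7] 22/23/24/25
[I8] 29/30/35/36  (struct: FPMUL busy until I6 writes@28)

cycle = 36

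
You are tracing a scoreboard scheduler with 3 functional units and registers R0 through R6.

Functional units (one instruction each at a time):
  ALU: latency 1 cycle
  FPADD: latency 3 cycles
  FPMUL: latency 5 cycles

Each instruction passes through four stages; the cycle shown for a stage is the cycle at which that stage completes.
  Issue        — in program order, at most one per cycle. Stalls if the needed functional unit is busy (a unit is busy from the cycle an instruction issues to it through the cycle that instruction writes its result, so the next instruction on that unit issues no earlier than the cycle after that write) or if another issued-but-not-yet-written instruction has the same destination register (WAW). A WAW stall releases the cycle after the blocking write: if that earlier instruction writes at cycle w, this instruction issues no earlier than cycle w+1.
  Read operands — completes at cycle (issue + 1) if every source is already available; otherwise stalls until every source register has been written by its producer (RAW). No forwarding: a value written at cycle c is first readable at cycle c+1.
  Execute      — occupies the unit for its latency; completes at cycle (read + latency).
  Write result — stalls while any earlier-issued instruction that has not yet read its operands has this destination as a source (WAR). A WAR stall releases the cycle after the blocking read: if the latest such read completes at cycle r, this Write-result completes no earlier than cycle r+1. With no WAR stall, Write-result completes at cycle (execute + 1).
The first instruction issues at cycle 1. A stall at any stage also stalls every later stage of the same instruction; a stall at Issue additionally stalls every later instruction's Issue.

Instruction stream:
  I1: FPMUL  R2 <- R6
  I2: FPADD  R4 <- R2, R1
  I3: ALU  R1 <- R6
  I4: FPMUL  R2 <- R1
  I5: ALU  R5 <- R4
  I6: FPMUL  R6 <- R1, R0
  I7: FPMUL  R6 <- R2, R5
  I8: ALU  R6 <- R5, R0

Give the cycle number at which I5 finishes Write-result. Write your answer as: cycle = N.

cycle = 16

  I1 | 1 | 2 | 7 | 8
  I2 | 2 | 9 | 12 | 13   RAW R2: wait I1 write@8
  I3 | 3 | 4 | 5 | 10   WAR R1: wait I2 read@9
  I4 | 9 | 11 | 16 | 17   struct: FPMUL busy until I1 writes@8 · RAW R1: wait I3 write@10
  I5 | 11 | 14 | 15 | 16   struct: ALU busy until I3 writes@10 · RAW R4: wait I2 write@13
  I6 | 18 | 19 | 24 | 25   struct: FPMUL busy until I4 writes@17
  I7 | 26 | 27 | 32 | 33   struct: FPMUL busy until I6 writes@25
  I8 | 34 | 35 | 36 | 37   WAW R6: wait I7 write@33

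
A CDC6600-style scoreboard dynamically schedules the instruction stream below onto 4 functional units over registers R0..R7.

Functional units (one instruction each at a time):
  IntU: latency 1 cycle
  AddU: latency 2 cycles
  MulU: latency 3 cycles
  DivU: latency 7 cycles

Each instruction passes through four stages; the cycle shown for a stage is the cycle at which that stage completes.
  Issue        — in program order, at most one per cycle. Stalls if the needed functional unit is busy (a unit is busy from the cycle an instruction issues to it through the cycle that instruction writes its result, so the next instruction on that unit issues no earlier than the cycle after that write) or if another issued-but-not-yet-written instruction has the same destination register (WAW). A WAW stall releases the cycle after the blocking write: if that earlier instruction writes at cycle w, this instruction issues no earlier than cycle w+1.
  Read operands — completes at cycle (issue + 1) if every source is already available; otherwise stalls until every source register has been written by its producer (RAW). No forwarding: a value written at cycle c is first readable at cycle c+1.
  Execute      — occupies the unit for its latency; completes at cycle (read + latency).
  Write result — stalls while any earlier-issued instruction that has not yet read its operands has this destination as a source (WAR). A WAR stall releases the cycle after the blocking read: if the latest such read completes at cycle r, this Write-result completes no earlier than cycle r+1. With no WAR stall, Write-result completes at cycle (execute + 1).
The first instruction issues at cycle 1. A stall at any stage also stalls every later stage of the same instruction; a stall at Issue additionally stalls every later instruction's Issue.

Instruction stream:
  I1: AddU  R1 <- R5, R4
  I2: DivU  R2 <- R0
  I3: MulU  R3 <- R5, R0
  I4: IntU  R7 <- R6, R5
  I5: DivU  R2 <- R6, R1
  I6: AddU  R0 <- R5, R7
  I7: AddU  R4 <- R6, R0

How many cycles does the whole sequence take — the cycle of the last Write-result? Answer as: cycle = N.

cycle 1: I1→AddU
cycle 2: I1 RO | I2→DivU
cycle 3: I2 RO | I3→MulU
cycle 4: I1 EX | I3 RO | I4→IntU
cycle 5: I1 WR R1 | I4 RO
cycle 6: I4 EX
cycle 7: I3 EX | I4 WR R7
cycle 8: I3 WR R3
cycle 10: I2 EX
cycle 11: I2 WR R2
cycle 12: I5→DivU
cycle 13: I5 RO | I6→AddU
cycle 14: I6 RO
cycle 16: I6 EX
cycle 17: I6 WR R0
cycle 18: I7→AddU
cycle 19: I7 RO
cycle 20: I5 EX
cycle 21: I5 WR R2 | I7 EX
cycle 22: I7 WR R4

cycle = 22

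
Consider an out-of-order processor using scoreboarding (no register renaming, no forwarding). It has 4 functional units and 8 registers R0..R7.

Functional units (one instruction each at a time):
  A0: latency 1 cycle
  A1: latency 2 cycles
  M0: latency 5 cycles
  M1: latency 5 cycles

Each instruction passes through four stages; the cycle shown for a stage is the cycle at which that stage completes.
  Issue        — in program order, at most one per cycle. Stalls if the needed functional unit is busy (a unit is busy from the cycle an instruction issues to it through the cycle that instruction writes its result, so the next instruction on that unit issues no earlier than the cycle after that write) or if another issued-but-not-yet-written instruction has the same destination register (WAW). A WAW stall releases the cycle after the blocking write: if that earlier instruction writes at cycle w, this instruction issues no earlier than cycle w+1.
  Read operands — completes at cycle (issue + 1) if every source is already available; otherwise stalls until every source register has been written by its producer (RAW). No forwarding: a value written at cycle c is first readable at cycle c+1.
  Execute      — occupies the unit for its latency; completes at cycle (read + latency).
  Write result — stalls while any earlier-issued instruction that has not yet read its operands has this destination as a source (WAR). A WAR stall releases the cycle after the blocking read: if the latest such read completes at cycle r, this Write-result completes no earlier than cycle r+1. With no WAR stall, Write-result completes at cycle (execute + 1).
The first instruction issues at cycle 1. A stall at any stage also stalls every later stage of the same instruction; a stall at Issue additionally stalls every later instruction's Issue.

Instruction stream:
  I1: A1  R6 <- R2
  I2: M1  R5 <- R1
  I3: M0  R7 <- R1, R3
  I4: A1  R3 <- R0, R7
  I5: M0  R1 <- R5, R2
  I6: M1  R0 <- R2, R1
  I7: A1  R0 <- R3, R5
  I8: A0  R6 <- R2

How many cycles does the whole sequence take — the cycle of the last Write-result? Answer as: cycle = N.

  I1 | 1 | 2 | 4 | 5
  I2 | 2 | 3 | 8 | 9
  I3 | 3 | 4 | 9 | 10
  I4 | 6 | 11 | 13 | 14   struct: A1 busy until I1 writes@5 · RAW R7: wait I3 write@10
  I5 | 11 | 12 | 17 | 18   struct: M0 busy until I3 writes@10
  I6 | 12 | 19 | 24 | 25   RAW R1: wait I5 write@18
  I7 | 26 | 27 | 29 | 30   WAW R0: wait I6 write@25
  I8 | 27 | 28 | 29 | 30

cycle = 30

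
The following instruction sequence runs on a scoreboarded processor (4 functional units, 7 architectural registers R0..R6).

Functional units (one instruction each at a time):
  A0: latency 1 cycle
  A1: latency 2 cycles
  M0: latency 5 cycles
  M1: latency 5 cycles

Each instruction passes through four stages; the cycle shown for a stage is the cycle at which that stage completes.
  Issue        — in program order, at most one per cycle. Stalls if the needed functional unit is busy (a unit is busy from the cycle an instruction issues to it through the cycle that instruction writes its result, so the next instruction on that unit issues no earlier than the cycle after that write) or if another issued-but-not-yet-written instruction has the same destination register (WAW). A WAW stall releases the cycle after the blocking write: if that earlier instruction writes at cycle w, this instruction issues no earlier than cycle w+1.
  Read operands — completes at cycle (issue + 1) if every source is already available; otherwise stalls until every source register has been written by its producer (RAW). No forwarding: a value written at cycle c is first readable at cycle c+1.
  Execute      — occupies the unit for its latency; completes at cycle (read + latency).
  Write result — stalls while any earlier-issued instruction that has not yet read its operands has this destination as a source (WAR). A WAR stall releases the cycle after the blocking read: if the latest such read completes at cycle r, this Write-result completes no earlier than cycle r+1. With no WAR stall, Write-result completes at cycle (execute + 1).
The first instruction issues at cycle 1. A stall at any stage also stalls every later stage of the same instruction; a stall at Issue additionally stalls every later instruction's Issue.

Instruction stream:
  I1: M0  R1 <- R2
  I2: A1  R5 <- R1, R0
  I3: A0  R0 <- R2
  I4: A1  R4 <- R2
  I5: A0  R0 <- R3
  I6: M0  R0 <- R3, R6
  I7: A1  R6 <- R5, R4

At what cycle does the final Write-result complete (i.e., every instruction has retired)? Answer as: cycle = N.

1) issue 1, read 2, done 7, write 8
2) issue 2, read 9, done 11, write 12  <RAW R1: wait I1 write@8>
3) issue 3, read 4, done 5, write 10  <WAR R0: wait I2 read@9>
4) issue 13, read 14, done 16, write 17  <struct: A1 busy until I2 writes@12>
5) issue 14, read 15, done 16, write 17
6) issue 18, read 19, done 24, write 25  <WAW R0: wait I5 write@17>
7) issue 19, read 20, done 22, write 23

cycle = 25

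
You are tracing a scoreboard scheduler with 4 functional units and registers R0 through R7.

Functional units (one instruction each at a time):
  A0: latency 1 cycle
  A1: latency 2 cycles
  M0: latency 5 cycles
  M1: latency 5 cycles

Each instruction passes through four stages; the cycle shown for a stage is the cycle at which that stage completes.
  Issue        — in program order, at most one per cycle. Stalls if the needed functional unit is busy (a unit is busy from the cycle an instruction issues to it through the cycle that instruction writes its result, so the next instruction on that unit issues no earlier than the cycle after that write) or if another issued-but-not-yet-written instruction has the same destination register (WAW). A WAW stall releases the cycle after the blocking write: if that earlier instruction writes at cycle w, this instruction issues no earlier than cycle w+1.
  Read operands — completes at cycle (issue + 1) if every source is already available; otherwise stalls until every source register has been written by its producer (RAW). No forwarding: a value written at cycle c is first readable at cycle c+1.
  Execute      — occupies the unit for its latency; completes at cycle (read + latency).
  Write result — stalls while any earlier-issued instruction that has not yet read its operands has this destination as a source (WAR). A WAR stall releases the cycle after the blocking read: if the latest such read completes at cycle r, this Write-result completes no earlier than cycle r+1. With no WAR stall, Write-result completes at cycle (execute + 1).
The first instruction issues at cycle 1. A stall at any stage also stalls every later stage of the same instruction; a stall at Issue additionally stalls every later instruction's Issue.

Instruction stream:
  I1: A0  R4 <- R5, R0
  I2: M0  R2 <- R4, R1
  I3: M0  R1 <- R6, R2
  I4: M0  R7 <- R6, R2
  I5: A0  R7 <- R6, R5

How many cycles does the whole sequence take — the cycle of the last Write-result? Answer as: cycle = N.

cycle = 31

cycle 1: I1 issues→A0
cycle 2: I1 reads, I2 issues→M0
cycle 3: I1 exec-done
cycle 4: I1 writes R4
cycle 5: I2 reads
cycle 10: I2 exec-done
cycle 11: I2 writes R2
cycle 12: I3 issues→M0
cycle 13: I3 reads
cycle 18: I3 exec-done
cycle 19: I3 writes R1
cycle 20: I4 issues→M0
cycle 21: I4 reads
cycle 26: I4 exec-done
cycle 27: I4 writes R7
cycle 28: I5 issues→A0
cycle 29: I5 reads
cycle 30: I5 exec-done
cycle 31: I5 writes R7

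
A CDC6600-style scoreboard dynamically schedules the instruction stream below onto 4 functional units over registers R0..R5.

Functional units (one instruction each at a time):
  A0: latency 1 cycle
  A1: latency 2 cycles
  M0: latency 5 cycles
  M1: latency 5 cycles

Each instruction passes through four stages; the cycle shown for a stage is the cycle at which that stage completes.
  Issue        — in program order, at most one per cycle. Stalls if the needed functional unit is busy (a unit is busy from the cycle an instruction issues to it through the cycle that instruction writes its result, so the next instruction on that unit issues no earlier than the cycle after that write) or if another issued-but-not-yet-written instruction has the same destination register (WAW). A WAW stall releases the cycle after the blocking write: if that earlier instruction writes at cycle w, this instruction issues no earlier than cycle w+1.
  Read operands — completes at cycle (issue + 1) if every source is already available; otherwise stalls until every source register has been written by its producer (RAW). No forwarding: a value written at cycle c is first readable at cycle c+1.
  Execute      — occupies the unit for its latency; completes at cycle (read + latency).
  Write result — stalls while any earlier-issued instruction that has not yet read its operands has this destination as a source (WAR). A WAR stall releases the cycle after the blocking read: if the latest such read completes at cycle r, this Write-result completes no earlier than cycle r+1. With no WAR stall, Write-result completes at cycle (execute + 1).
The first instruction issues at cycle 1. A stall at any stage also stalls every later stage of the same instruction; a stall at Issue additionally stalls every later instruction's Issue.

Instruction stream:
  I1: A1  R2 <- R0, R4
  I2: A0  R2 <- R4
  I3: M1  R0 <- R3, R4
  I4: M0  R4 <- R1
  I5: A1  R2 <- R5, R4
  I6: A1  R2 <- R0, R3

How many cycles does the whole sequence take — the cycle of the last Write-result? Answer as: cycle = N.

1) issue 1, read 2, done 4, write 5
2) issue 6, read 7, done 8, write 9  <WAW R2: wait I1 write@5>
3) issue 7, read 8, done 13, write 14
4) issue 8, read 9, done 14, write 15
5) issue 10, read 16, done 18, write 19  <WAW R2: wait I2 write@9 / RAW R4: wait I4 write@15>
6) issue 20, read 21, done 23, write 24  <struct: A1 busy until I5 writes@19>

cycle = 24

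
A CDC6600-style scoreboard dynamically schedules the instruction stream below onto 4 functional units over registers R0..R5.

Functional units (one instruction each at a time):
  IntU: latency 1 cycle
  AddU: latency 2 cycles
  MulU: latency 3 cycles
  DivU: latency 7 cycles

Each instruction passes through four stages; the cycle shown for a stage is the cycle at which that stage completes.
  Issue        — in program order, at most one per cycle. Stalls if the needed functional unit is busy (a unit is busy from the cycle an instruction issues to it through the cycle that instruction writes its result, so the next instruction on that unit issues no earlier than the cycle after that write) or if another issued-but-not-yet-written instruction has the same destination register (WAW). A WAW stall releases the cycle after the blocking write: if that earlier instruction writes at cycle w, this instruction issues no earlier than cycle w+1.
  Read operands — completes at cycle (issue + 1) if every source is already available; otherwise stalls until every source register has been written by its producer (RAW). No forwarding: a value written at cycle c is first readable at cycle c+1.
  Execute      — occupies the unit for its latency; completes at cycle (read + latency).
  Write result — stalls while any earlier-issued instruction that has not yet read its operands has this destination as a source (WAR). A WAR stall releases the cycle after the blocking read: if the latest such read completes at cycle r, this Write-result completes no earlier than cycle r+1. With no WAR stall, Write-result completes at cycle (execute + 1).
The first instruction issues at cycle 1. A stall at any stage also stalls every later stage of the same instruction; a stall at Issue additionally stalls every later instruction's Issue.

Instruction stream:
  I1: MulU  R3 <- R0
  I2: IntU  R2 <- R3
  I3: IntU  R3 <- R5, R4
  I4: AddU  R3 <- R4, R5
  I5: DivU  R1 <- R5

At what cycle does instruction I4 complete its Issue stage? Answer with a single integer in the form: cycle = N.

cycle 1: I1→MulU
cycle 2: I1 RO; I2→IntU
cycle 5: I1 EX
cycle 6: I1 WR R3
cycle 7: I2 RO
cycle 8: I2 EX
cycle 9: I2 WR R2
cycle 10: I3→IntU
cycle 11: I3 RO
cycle 12: I3 EX
cycle 13: I3 WR R3
cycle 14: I4→AddU
cycle 15: I4 RO; I5→DivU
cycle 16: I5 RO
cycle 17: I4 EX
cycle 18: I4 WR R3
cycle 23: I5 EX
cycle 24: I5 WR R1

cycle = 14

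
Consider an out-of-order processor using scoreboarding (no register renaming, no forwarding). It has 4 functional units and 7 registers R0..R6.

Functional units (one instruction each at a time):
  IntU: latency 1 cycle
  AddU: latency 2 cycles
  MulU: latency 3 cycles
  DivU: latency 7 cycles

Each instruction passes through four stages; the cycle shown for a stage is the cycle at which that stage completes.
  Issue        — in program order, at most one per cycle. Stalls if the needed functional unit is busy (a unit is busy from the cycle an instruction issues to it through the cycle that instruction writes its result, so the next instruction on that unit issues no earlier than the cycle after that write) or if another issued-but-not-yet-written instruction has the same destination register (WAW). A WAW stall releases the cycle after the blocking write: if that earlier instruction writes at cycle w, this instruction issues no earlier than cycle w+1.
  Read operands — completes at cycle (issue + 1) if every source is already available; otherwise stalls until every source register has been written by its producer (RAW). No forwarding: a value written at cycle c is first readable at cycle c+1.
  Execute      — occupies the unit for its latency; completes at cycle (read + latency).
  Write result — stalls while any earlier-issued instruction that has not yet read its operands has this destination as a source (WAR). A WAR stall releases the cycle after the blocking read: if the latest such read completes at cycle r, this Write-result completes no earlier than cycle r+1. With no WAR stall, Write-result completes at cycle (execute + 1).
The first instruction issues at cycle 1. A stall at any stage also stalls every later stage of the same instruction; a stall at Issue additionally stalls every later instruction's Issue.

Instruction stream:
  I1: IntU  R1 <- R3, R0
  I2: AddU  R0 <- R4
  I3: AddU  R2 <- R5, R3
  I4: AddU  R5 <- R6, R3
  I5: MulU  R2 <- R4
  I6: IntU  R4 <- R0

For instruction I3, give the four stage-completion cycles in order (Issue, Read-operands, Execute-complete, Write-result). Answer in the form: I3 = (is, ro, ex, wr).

I3 = (7, 8, 10, 11)

  I1 | 1 | 2 | 3 | 4
  I2 | 2 | 3 | 5 | 6
  I3 | 7 | 8 | 10 | 11   struct: AddU busy until I2 writes@6
  I4 | 12 | 13 | 15 | 16   struct: AddU busy until I3 writes@11
  I5 | 13 | 14 | 17 | 18
  I6 | 14 | 15 | 16 | 17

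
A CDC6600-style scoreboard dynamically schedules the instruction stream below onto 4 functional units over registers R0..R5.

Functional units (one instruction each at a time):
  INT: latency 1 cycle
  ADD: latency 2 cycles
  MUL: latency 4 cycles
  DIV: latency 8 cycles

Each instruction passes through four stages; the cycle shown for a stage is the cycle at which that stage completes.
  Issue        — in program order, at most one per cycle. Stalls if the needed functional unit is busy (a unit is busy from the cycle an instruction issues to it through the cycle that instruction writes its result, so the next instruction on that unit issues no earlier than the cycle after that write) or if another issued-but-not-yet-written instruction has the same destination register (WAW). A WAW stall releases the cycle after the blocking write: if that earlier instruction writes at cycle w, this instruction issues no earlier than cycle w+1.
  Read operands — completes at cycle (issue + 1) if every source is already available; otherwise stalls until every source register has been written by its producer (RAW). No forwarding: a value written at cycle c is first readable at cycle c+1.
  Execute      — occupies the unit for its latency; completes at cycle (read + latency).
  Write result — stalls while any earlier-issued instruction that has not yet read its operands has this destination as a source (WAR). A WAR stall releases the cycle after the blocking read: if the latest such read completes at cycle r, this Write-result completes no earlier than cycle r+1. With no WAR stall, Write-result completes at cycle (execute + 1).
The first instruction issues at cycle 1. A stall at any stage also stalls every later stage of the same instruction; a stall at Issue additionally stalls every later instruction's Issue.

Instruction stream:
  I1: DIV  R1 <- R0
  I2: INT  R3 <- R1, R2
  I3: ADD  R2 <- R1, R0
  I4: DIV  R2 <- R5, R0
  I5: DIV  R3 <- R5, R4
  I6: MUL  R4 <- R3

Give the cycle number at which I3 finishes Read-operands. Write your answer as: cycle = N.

cycle = 12

cycle 1: issue I1 (DIV)
cycle 2: I1 read-ops | issue I2 (INT)
cycle 3: issue I3 (ADD)
cycle 10: I1 finished on DIV
cycle 11: I1→R1
cycle 12: I2 read-ops | I3 read-ops
cycle 13: I2 finished on INT
cycle 14: I2→R3 | I3 finished on ADD
cycle 15: I3→R2
cycle 16: issue I4 (DIV)
cycle 17: I4 read-ops
cycle 25: I4 finished on DIV
cycle 26: I4→R2
cycle 27: issue I5 (DIV)
cycle 28: I5 read-ops | issue I6 (MUL)
cycle 36: I5 finished on DIV
cycle 37: I5→R3
cycle 38: I6 read-ops
cycle 42: I6 finished on MUL
cycle 43: I6→R4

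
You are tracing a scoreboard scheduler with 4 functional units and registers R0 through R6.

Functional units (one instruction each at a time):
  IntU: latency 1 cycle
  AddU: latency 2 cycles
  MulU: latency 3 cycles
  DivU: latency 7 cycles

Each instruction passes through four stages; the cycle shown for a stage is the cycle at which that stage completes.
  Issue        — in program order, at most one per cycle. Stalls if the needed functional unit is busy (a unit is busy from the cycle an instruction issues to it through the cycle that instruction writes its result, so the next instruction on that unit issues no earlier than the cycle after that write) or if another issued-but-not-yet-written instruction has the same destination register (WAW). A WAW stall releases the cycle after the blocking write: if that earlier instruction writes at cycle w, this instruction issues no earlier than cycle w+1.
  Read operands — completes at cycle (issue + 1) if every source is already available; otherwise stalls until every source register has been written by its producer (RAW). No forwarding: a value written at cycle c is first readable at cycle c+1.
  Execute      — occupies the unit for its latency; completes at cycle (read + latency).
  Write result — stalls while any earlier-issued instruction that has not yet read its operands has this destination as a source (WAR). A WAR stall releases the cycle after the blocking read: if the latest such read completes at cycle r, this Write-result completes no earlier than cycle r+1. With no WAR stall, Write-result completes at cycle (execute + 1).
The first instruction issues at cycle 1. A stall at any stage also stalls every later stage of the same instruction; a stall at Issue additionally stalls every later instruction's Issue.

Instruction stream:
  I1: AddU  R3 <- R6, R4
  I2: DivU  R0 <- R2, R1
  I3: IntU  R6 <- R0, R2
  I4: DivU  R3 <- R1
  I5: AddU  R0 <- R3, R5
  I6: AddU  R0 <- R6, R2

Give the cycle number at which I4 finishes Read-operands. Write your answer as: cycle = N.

t=1  I1→AddU
t=2  I1 RO · I2→DivU
t=3  I2 RO · I3→IntU
t=4  I1 EX
t=5  I1 WR R3
t=10  I2 EX
t=11  I2 WR R0
t=12  I3 RO · I4→DivU
t=13  I3 EX · I4 RO · I5→AddU
t=14  I3 WR R6
t=20  I4 EX
t=21  I4 WR R3
t=22  I5 RO
t=24  I5 EX
t=25  I5 WR R0
t=26  I6→AddU
t=27  I6 RO
t=29  I6 EX
t=30  I6 WR R0

cycle = 13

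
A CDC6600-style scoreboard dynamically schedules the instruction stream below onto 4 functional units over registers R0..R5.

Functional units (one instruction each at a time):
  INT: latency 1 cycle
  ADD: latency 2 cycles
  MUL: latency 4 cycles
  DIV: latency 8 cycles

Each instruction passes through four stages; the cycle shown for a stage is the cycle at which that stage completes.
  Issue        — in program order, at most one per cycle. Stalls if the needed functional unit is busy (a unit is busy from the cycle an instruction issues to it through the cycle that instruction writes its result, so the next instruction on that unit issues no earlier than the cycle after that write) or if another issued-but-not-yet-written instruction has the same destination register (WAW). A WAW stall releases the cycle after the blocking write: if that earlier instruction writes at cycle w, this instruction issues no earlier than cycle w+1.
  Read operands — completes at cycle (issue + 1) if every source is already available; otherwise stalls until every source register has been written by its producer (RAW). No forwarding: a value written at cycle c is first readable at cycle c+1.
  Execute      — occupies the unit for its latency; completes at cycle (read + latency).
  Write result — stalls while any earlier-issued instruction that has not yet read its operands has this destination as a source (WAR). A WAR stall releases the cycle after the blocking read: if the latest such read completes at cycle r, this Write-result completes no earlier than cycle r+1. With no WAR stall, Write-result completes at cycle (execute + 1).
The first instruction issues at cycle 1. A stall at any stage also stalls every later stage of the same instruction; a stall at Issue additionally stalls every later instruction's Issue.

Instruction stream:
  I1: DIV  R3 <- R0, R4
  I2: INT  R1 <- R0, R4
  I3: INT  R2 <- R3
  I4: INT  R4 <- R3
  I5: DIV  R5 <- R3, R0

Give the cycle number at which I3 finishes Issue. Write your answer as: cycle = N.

t=1  issue I1 (DIV)
t=2  I1 read-ops, issue I2 (INT)
t=3  I2 read-ops
t=4  I2 finished on INT
t=5  I2→R1
t=6  issue I3 (INT)
t=10  I1 finished on DIV
t=11  I1→R3
t=12  I3 read-ops
t=13  I3 finished on INT
t=14  I3→R2
t=15  issue I4 (INT)
t=16  I4 read-ops, issue I5 (DIV)
t=17  I4 finished on INT, I5 read-ops
t=18  I4→R4
t=25  I5 finished on DIV
t=26  I5→R5

cycle = 6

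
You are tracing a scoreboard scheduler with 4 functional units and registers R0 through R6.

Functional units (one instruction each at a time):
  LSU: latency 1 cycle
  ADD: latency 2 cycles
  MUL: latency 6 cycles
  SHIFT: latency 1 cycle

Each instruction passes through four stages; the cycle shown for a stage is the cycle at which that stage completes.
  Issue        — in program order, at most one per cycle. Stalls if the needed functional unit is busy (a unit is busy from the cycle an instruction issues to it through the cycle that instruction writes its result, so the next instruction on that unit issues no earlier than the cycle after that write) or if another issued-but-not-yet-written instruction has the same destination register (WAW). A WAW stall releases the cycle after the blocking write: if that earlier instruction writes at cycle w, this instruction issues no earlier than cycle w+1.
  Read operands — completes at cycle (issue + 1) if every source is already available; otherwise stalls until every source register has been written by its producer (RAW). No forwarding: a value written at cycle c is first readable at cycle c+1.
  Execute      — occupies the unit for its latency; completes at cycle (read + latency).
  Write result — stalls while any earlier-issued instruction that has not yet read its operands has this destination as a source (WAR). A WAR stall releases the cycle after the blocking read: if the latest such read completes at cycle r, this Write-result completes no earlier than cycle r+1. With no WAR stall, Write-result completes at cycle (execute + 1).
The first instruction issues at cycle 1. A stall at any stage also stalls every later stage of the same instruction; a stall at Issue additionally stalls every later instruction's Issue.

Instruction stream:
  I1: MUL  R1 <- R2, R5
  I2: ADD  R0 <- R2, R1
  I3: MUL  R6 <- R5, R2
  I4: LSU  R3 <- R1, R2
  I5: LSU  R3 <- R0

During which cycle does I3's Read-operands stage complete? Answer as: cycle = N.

cycle = 11

t=1  issue I1 (MUL)
t=2  I1 read-ops; issue I2 (ADD)
t=8  I1 finished on MUL
t=9  I1→R1
t=10  I2 read-ops; issue I3 (MUL)
t=11  I3 read-ops; issue I4 (LSU)
t=12  I2 finished on ADD; I4 read-ops
t=13  I2→R0; I4 finished on LSU
t=14  I4→R3
t=15  issue I5 (LSU)
t=16  I5 read-ops
t=17  I3 finished on MUL; I5 finished on LSU
t=18  I3→R6; I5→R3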